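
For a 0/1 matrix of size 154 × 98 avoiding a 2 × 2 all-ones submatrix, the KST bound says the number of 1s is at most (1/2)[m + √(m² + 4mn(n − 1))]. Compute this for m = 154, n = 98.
z(154, 98; 2, 2) ≤ (1/2)[154 + √(154² + 4·154·98·97)] = (1/2)[154 + √5879412] = 1289.3749

Kővári–Sós–Turán: let r_1, ..., r_154 be the row sums and z = Σ r_i the total number of 1s. Each pair of columns can share at most one row with both entries 1 (else a 2×2 all-ones block appears), so Σ_i C(r_i, 2) ≤ C(98, 2) = 4753. By convexity Σ_i C(r_i, 2) ≥ 154·C(z/154, 2) = z(z − 154)/(2·154), giving z² − 154z − 154·98·97 ≤ 0 and hence z ≤ (1/2)[154 + √(23716 + 4·1463924)] = (1/2)[154 + √5879412] ≈ (1/2)(154 + 2424.7499) = 1289.3749.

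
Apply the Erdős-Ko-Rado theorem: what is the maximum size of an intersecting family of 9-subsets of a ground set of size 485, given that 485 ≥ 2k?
max |F| = C(484, 8) = 70467215378237964

The Erdős-Ko-Rado theorem states: for n ≥ 2k, an intersecting family of k-subsets of an n-element set has size at most C(n − 1, k − 1), with equality for 'star' families {A ⊆ [n] : |A| = k, i ∈ A} (fix an element i). For n = 485, k = 9: C(484, 8) = 70467215378237964.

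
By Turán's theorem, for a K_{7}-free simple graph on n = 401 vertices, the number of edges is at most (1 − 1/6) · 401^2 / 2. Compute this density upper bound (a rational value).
Turán density bound = (5/6) · 401^2/2 = 804005/12 ≈ 67000.4167

Turán's theorem: ex(n, K_{r+1}) is achieved by the complete r-partite Turán graph T(n, r) with parts as balanced as possible, and is at most (1 − 1/r) · n^2/2. For r = 6, n = 401: the density bound is (5/6) · 160801/2 = 804005/12 ≈ 67000.4167. The integer-valued extremum is e(T(401, 6)) = 67000, which is strictly less than the density bound 804005/12 since 6 ∤ 401 (the parts of T(401, 6) cannot all be equal).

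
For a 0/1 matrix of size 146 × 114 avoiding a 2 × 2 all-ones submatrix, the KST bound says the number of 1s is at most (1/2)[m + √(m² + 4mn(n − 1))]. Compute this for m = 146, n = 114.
z(146, 114; 2, 2) ≤ (1/2)[146 + √(146² + 4·146·114·113)] = (1/2)[146 + √7544404] = 1446.3539

Kővári–Sós–Turán: let r_1, ..., r_146 be the row sums and z = Σ r_i the total number of 1s. Each pair of columns can share at most one row with both entries 1 (else a 2×2 all-ones block appears), so Σ_i C(r_i, 2) ≤ C(114, 2) = 6441. By convexity Σ_i C(r_i, 2) ≥ 146·C(z/146, 2) = z(z − 146)/(2·146), giving z² − 146z − 146·114·113 ≤ 0 and hence z ≤ (1/2)[146 + √(21316 + 4·1880772)] = (1/2)[146 + √7544404] ≈ (1/2)(146 + 2746.7078) = 1446.3539.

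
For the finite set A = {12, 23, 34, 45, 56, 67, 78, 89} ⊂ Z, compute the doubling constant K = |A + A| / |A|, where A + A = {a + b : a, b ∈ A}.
K = |A + A| / |A| = 15/8

Enumerate A + A = {a + b : a, b ∈ A}. With |A| = 8, there are |A|^2 = 64 ordered sum pairs; collecting distinct values, A + A = {24, 35, 46, 57, 68, 79, 90, 101, 112, 123, 134, 145, 156, 167, 178}, so |A + A| = 15. Thus K = 15/8. Here |A + A| = 2|A| − 1 = 15, the minimum possible — so K = 15/8 is minimal, which holds iff A is an arithmetic progression.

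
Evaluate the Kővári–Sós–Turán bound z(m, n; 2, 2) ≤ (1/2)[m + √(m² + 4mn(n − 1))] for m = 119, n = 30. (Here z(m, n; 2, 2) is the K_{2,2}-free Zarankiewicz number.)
z(119, 30; 2, 2) ≤ (1/2)[119 + √(119² + 4·119·30·29)] = (1/2)[119 + √428281] = 386.7159

Kővári–Sós–Turán: let r_1, ..., r_119 be the row sums and z = Σ r_i the total number of 1s. Each pair of columns can share at most one row with both entries 1 (else a 2×2 all-ones block appears), so Σ_i C(r_i, 2) ≤ C(30, 2) = 435. By convexity Σ_i C(r_i, 2) ≥ 119·C(z/119, 2) = z(z − 119)/(2·119), giving z² − 119z − 119·30·29 ≤ 0 and hence z ≤ (1/2)[119 + √(14161 + 4·103530)] = (1/2)[119 + √428281] ≈ (1/2)(119 + 654.4318) = 386.7159.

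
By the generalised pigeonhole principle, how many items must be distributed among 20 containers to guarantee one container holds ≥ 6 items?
n = (6 − 1)·20 + 1 = 101

By the generalised pigeonhole principle, to guarantee some box contains ≥ r objects we need more than (r − 1) · k objects total. Threshold: n = (r − 1) · k + 1. With r = 6 and k = 20: n = 5 · 20 + 1 = 100 + 1 = 101. For n = 100 = 5 · 20, we can put exactly 5 objects in every box, avoiding 6 in any single one — so 101 is tight.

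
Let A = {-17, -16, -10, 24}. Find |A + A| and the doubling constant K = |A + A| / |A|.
K = |A + A| / |A| = 10/4 = 5/2

Enumerate A + A = {a + b : a, b ∈ A}. With |A| = 4, there are |A|^2 = 16 ordered sum pairs; collecting distinct values, A + A = {-34, -33, -32, -27, -26, -20, 7, 8, 14, 48}, so |A + A| = 10. Thus K = 10/4 = 5/2. For comparison, the minimum possible |A + A| over all 4-element sets is 2·4 − 1 = 7 (so min K = 7/4), attained only by arithmetic progressions.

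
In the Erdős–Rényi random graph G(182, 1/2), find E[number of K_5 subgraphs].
E[# K_5] = C(182, 5) · (1/2)^C(5, 2) = 1574397006 / 2^10 = 787198503/512 ≈ 1537497.076172

For each 5-subset S of vertices (there are C(182, 5) = 1574397006 such S), let X_S = 1 if S induces a K_5 (all C(5, 2) = 10 edges present). Then P(X_S = 1) = (1/2)^10 = 1/1024. By linearity of expectation, E[# K_5] = C(182, 5) · (1/2)^10 = 1574397006 / 1024 = 787198503/512 ≈ 1537497.076172.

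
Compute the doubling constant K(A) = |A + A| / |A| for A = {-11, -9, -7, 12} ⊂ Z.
K = |A + A| / |A| = 9/4

Enumerate A + A = {a + b : a, b ∈ A}. With |A| = 4, there are |A|^2 = 16 ordered sum pairs; collecting distinct values, A + A = {-22, -20, -18, -16, -14, 1, 3, 5, 24}, so |A + A| = 9. Thus K = 9/4. For comparison, the minimum possible |A + A| over all 4-element sets is 2·4 − 1 = 7 (so min K = 7/4), attained only by arithmetic progressions.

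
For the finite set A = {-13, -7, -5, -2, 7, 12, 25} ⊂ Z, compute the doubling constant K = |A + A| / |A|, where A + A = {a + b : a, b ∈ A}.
K = |A + A| / |A| = 27/7

Enumerate A + A = {a + b : a, b ∈ A}. With |A| = 7, there are |A|^2 = 49 ordered sum pairs; collecting distinct values, A + A = {-26, -20, -18, -15, -14, -12, -10, -9, -7, -6, -4, -1, 0, 2, 5, 7, 10, 12, 14, 18, 19, 20, 23, 24, 32, 37, 50}, so |A + A| = 27. Thus K = 27/7. For comparison, the minimum possible |A + A| over all 7-element sets is 2·7 − 1 = 13 (so min K = 13/7), attained only by arithmetic progressions.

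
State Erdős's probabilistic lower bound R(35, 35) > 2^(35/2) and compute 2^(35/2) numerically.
2^(35/2) = 185363.8; so R(35, 35) > 185363.8

Colour each edge of K_n uniformly at random with red/blue. The expected number of monochromatic K_35 is C(n, 35) · 2 · 2^(−C(35,2)). If C(n, 35) · 2^(1 − C(35,2)) < 1, then with positive probability no monochromatic K_35 exists, so R(35, 35) > n. The standard estimate C(n, 35) ≤ n^35/35! shows this inequality holds whenever n ≤ 2^(35/2) (since 35! · 2^(C(35,2) − 1) > 2^(35^2/2) ≥ n^35). Hence R(35, 35) > 2^(35/2) = 185363.8.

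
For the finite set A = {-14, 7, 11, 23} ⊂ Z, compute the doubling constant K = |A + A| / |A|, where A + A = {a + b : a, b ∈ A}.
K = |A + A| / |A| = 10/4 = 5/2

Enumerate A + A = {a + b : a, b ∈ A}. With |A| = 4, there are |A|^2 = 16 ordered sum pairs; collecting distinct values, A + A = {-28, -7, -3, 9, 14, 18, 22, 30, 34, 46}, so |A + A| = 10. Thus K = 10/4 = 5/2. For comparison, the minimum possible |A + A| over all 4-element sets is 2·4 − 1 = 7 (so min K = 7/4), attained only by arithmetic progressions.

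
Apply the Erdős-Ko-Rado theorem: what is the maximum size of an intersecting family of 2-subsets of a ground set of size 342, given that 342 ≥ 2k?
max |F| = C(341, 1) = 341

Erdős-Ko-Rado (1961): when n ≥ 2k, max |F| = C(n−1, k−1). The bound is attained by the star {A : i ∈ A} for any fixed i ∈ [n]. Here C(342−1, 2−1) = C(341, 1) = 341.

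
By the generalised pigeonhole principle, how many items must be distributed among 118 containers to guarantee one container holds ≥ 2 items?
n = (2 − 1)·118 + 1 = 119

By the generalised pigeonhole principle, to guarantee some box contains ≥ r objects we need more than (r − 1) · k objects total. Threshold: n = (r − 1) · k + 1. With r = 2 and k = 118: n = 1 · 118 + 1 = 118 + 1 = 119. For n = 118 = 1 · 118, we can put exactly 1 objects in every box, avoiding 2 in any single one — so 119 is tight.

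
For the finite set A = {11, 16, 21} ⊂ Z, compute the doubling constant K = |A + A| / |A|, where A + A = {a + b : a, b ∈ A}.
K = |A + A| / |A| = 5/3

Enumerate A + A = {a + b : a, b ∈ A}. With |A| = 3, there are |A|^2 = 9 ordered sum pairs; collecting distinct values, A + A = {22, 27, 32, 37, 42}, so |A + A| = 5. Thus K = 5/3. Here |A + A| = 2|A| − 1 = 5, the minimum possible — so K = 5/3 is minimal, which holds iff A is an arithmetic progression.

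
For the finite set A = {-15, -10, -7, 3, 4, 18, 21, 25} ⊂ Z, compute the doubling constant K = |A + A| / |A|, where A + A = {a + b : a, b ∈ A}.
K = |A + A| / |A| = 33/8

Enumerate A + A = {a + b : a, b ∈ A}. With |A| = 8, there are |A|^2 = 64 ordered sum pairs; collecting distinct values, A + A = {-30, -25, -22, -20, -17, -14, -12, -11, -7, -6, -4, -3, 3, 6, 7, 8, 10, 11, 14, 15, 18, 21, 22, 24, 25, 28, 29, 36, 39, 42, 43, 46, 50}, so |A + A| = 33. Thus K = 33/8. For comparison, the minimum possible |A + A| over all 8-element sets is 2·8 − 1 = 15 (so min K = 15/8), attained only by arithmetic progressions.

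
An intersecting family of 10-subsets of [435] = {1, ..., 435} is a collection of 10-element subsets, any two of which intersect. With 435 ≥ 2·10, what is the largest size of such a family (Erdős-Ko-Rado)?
max |F| = C(434, 9) = 1384785797968408836

The Erdős-Ko-Rado theorem states: for n ≥ 2k, an intersecting family of k-subsets of an n-element set has size at most C(n − 1, k − 1), with equality for 'star' families {A ⊆ [n] : |A| = k, i ∈ A} (fix an element i). For n = 435, k = 10: C(434, 9) = 1384785797968408836.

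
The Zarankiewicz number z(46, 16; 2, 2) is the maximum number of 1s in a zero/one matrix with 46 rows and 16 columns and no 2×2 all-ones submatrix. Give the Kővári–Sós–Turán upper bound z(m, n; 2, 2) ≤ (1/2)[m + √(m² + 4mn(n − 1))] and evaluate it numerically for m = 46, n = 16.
z(46, 16; 2, 2) ≤ (1/2)[46 + √(46² + 4·46·16·15)] = (1/2)[46 + √46276] = 130.5593

Kővári–Sós–Turán: let r_1, ..., r_46 be the row sums and z = Σ r_i the total number of 1s. Each pair of columns can share at most one row with both entries 1 (else a 2×2 all-ones block appears), so Σ_i C(r_i, 2) ≤ C(16, 2) = 120. By convexity Σ_i C(r_i, 2) ≥ 46·C(z/46, 2) = z(z − 46)/(2·46), giving z² − 46z − 46·16·15 ≤ 0 and hence z ≤ (1/2)[46 + √(2116 + 4·11040)] = (1/2)[46 + √46276] ≈ (1/2)(46 + 215.1186) = 130.5593.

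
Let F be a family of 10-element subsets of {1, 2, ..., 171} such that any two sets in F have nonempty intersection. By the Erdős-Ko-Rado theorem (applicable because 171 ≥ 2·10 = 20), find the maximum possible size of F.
max |F| = C(170, 9) = 263473442099010

The Erdős-Ko-Rado theorem states: for n ≥ 2k, an intersecting family of k-subsets of an n-element set has size at most C(n − 1, k − 1), with equality for 'star' families {A ⊆ [n] : |A| = k, i ∈ A} (fix an element i). For n = 171, k = 10: C(170, 9) = 263473442099010.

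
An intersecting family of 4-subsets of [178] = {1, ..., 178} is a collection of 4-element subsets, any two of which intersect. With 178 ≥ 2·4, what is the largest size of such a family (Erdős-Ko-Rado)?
max |F| = C(177, 3) = 908600

Erdős-Ko-Rado (1961): when n ≥ 2k, max |F| = C(n−1, k−1). The bound is attained by the star {A : i ∈ A} for any fixed i ∈ [n]. Here C(178−1, 4−1) = C(177, 3) = 908600.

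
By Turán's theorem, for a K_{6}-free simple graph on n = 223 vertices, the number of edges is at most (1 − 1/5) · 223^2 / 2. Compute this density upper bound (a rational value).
Turán density bound = (4/5) · 223^2/2 = 99458/5 ≈ 19891.6

Turán's theorem: ex(n, K_{r+1}) is achieved by the complete r-partite Turán graph T(n, r) with parts as balanced as possible, and is at most (1 − 1/r) · n^2/2. For r = 5, n = 223: the density bound is (4/5) · 49729/2 = 99458/5 ≈ 19891.6. The integer-valued extremum is e(T(223, 5)) = 19891, which is strictly less than the density bound 99458/5 since 5 ∤ 223 (the parts of T(223, 5) cannot all be equal).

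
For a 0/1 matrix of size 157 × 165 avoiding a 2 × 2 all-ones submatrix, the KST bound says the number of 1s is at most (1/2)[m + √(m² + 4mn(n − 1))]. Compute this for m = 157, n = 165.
z(157, 165; 2, 2) ≤ (1/2)[157 + √(157² + 4·157·165·164)] = (1/2)[157 + √17018329] = 2141.1639

Kővári–Sós–Turán: let r_1, ..., r_157 be the row sums and z = Σ r_i the total number of 1s. Each pair of columns can share at most one row with both entries 1 (else a 2×2 all-ones block appears), so Σ_i C(r_i, 2) ≤ C(165, 2) = 13530. By convexity Σ_i C(r_i, 2) ≥ 157·C(z/157, 2) = z(z − 157)/(2·157), giving z² − 157z − 157·165·164 ≤ 0 and hence z ≤ (1/2)[157 + √(24649 + 4·4248420)] = (1/2)[157 + √17018329] ≈ (1/2)(157 + 4125.3277) = 2141.1639.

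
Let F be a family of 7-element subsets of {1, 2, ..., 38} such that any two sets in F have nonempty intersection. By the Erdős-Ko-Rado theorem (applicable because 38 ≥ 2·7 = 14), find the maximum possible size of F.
max |F| = C(37, 6) = 2324784

Erdős-Ko-Rado (1961): when n ≥ 2k, max |F| = C(n−1, k−1). The bound is attained by the star {A : i ∈ A} for any fixed i ∈ [n]. Here C(38−1, 7−1) = C(37, 6) = 2324784.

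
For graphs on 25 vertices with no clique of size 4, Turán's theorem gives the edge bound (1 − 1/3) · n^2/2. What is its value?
Turán density bound = (2/3) · 25^2/2 = 625/3 ≈ 208.3333

Turán's theorem: ex(n, K_{r+1}) is achieved by the complete r-partite Turán graph T(n, r) with parts as balanced as possible, and is at most (1 − 1/r) · n^2/2. For r = 3, n = 25: the density bound is (2/3) · 625/2 = 625/3 ≈ 208.3333. The integer-valued extremum is e(T(25, 3)) = 208, which is strictly less than the density bound 625/3 since 3 ∤ 25 (the parts of T(25, 3) cannot all be equal).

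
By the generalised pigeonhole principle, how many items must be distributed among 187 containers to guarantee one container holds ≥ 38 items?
n = (38 − 1)·187 + 1 = 6920

By the generalised pigeonhole principle, to guarantee some box contains ≥ r objects we need more than (r − 1) · k objects total. Threshold: n = (r − 1) · k + 1. With r = 38 and k = 187: n = 37 · 187 + 1 = 6919 + 1 = 6920. For n = 6919 = 37 · 187, we can put exactly 37 objects in every box, avoiding 38 in any single one — so 6920 is tight.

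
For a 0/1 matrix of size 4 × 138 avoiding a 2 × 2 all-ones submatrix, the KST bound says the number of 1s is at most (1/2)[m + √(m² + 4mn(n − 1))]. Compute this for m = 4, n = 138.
z(4, 138; 2, 2) ≤ (1/2)[4 + √(4² + 4·4·138·137)] = (1/2)[4 + √302512] = 277.0055

Kővári–Sós–Turán: let r_1, ..., r_4 be the row sums and z = Σ r_i the total number of 1s. Each pair of columns can share at most one row with both entries 1 (else a 2×2 all-ones block appears), so Σ_i C(r_i, 2) ≤ C(138, 2) = 9453. By convexity Σ_i C(r_i, 2) ≥ 4·C(z/4, 2) = z(z − 4)/(2·4), giving z² − 4z − 4·138·137 ≤ 0 and hence z ≤ (1/2)[4 + √(16 + 4·75624)] = (1/2)[4 + √302512] ≈ (1/2)(4 + 550.0109) = 277.0055.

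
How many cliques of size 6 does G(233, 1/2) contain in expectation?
E[# K_6] = C(233, 6) · (1/2)^C(6, 2) = 208267524388 / 2^15 = 52066881097/8192 ≈ 6355820.446411

For each 6-subset S of vertices (there are C(233, 6) = 208267524388 such S), let X_S = 1 if S induces a K_6 (all C(6, 2) = 15 edges present). Then P(X_S = 1) = (1/2)^15 = 1/32768. By linearity of expectation, E[# K_6] = C(233, 6) · (1/2)^15 = 208267524388 / 32768 = 52066881097/8192 ≈ 6355820.446411.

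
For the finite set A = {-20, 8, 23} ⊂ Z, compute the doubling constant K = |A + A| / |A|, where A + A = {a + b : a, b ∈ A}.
K = |A + A| / |A| = 6/3 = 2

Enumerate A + A = {a + b : a, b ∈ A}. With |A| = 3, there are |A|^2 = 9 ordered sum pairs; collecting distinct values, A + A = {-40, -12, 3, 16, 31, 46}, so |A + A| = 6. Thus K = 6/3 = 2. For comparison, the minimum possible |A + A| over all 3-element sets is 2·3 − 1 = 5 (so min K = 5/3), attained only by arithmetic progressions.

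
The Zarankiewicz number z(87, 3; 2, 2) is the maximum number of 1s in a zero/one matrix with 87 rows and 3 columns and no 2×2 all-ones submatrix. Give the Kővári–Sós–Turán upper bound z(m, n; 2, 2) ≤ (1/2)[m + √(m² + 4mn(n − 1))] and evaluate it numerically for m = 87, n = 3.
z(87, 3; 2, 2) ≤ (1/2)[87 + √(87² + 4·87·3·2)] = (1/2)[87 + √9657] = 92.635

Kővári–Sós–Turán: let r_1, ..., r_87 be the row sums and z = Σ r_i the total number of 1s. Each pair of columns can share at most one row with both entries 1 (else a 2×2 all-ones block appears), so Σ_i C(r_i, 2) ≤ C(3, 2) = 3. By convexity Σ_i C(r_i, 2) ≥ 87·C(z/87, 2) = z(z − 87)/(2·87), giving z² − 87z − 87·3·2 ≤ 0 and hence z ≤ (1/2)[87 + √(7569 + 4·522)] = (1/2)[87 + √9657] ≈ (1/2)(87 + 98.27) = 92.635.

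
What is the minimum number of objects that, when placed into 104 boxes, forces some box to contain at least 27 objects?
n = (27 − 1)·104 + 1 = 2705

By the generalised pigeonhole principle, to guarantee some box contains ≥ r objects we need more than (r − 1) · k objects total. Threshold: n = (r − 1) · k + 1. With r = 27 and k = 104: n = 26 · 104 + 1 = 2704 + 1 = 2705. For n = 2704 = 26 · 104, we can put exactly 26 objects in every box, avoiding 27 in any single one — so 2705 is tight.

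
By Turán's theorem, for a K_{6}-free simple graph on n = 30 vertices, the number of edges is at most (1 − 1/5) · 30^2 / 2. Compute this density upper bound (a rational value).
Turán density bound = (4/5) · 30^2/2 = 360

Turán's theorem: ex(n, K_{r+1}) is achieved by the complete r-partite Turán graph T(n, r) with parts as balanced as possible, and is at most (1 − 1/r) · n^2/2. For r = 5, n = 30: the density bound is (4/5) · 900/2 = 360. Since 5 ∣ 30, the Turán graph T(30, 5) has parts of equal size 6, and its edge count e(T(30, 5)) = 360 attains the density bound exactly.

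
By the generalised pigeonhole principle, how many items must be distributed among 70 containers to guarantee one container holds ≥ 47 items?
n = (47 − 1)·70 + 1 = 3221

By the generalised pigeonhole principle, to guarantee some box contains ≥ r objects we need more than (r − 1) · k objects total. Threshold: n = (r − 1) · k + 1. With r = 47 and k = 70: n = 46 · 70 + 1 = 3220 + 1 = 3221. For n = 3220 = 46 · 70, we can put exactly 46 objects in every box, avoiding 47 in any single one — so 3221 is tight.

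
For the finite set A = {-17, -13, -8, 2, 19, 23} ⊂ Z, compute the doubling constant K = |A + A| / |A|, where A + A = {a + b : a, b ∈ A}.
K = |A + A| / |A| = 20/6 = 10/3

Enumerate A + A = {a + b : a, b ∈ A}. With |A| = 6, there are |A|^2 = 36 ordered sum pairs; collecting distinct values, A + A = {-34, -30, -26, -25, -21, -16, -15, -11, -6, 2, 4, 6, 10, 11, 15, 21, 25, 38, 42, 46}, so |A + A| = 20. Thus K = 20/6 = 10/3. For comparison, the minimum possible |A + A| over all 6-element sets is 2·6 − 1 = 11 (so min K = 11/6), attained only by arithmetic progressions.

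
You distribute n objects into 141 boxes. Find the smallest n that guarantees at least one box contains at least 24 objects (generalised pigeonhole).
n = (24 − 1)·141 + 1 = 3244

By the generalised pigeonhole principle, to guarantee some box contains ≥ r objects we need more than (r − 1) · k objects total. Threshold: n = (r − 1) · k + 1. With r = 24 and k = 141: n = 23 · 141 + 1 = 3243 + 1 = 3244. For n = 3243 = 23 · 141, we can put exactly 23 objects in every box, avoiding 24 in any single one — so 3244 is tight.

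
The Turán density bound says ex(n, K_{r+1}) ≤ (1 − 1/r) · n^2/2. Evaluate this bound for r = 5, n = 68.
Turán density bound = (4/5) · 68^2/2 = 9248/5 ≈ 1849.6

Turán's theorem: ex(n, K_{r+1}) is achieved by the complete r-partite Turán graph T(n, r) with parts as balanced as possible, and is at most (1 − 1/r) · n^2/2. For r = 5, n = 68: the density bound is (4/5) · 4624/2 = 9248/5 ≈ 1849.6. The integer-valued extremum is e(T(68, 5)) = 1849, which is strictly less than the density bound 9248/5 since 5 ∤ 68 (the parts of T(68, 5) cannot all be equal).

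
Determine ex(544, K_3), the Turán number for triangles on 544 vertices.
ex(544, K_3) = ⌊544^2/4⌋ = 73984

Mantel (1907): a triangle-free graph on n vertices has at most ⌊n^2/4⌋ edges, with equality for the complete bipartite graph K_{⌊n/2⌋, ⌈n/2⌉}. For n = 544: ⌊544^2/4⌋ = ⌊295936/4⌋ = 73984. The extremal graph is K_{272, 272}, which has 272·272 = 73984 edges.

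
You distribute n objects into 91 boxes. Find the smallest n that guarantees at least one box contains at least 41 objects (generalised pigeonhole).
n = (41 − 1)·91 + 1 = 3641

By the generalised pigeonhole principle, to guarantee some box contains ≥ r objects we need more than (r − 1) · k objects total. Threshold: n = (r − 1) · k + 1. With r = 41 and k = 91: n = 40 · 91 + 1 = 3640 + 1 = 3641. For n = 3640 = 40 · 91, we can put exactly 40 objects in every box, avoiding 41 in any single one — so 3641 is tight.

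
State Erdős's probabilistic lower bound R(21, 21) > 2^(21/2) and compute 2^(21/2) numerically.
2^(21/2) = 1448.1547; so R(21, 21) > 1448.1547

Colour each edge of K_n uniformly at random with red/blue. The expected number of monochromatic K_21 is C(n, 21) · 2 · 2^(−C(21,2)). If C(n, 21) · 2^(1 − C(21,2)) < 1, then with positive probability no monochromatic K_21 exists, so R(21, 21) > n. The standard estimate C(n, 21) ≤ n^21/21! shows this inequality holds whenever n ≤ 2^(21/2) (since 21! · 2^(C(21,2) − 1) > 2^(21^2/2) ≥ n^21). Hence R(21, 21) > 2^(21/2) = 1448.1547.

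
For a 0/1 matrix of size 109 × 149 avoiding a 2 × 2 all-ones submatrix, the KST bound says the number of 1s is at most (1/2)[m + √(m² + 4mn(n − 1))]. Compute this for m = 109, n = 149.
z(109, 149; 2, 2) ≤ (1/2)[109 + √(109² + 4·109·149·148)] = (1/2)[109 + √9626553] = 1605.8343

Kővári–Sós–Turán: let r_1, ..., r_109 be the row sums and z = Σ r_i the total number of 1s. Each pair of columns can share at most one row with both entries 1 (else a 2×2 all-ones block appears), so Σ_i C(r_i, 2) ≤ C(149, 2) = 11026. By convexity Σ_i C(r_i, 2) ≥ 109·C(z/109, 2) = z(z − 109)/(2·109), giving z² − 109z − 109·149·148 ≤ 0 and hence z ≤ (1/2)[109 + √(11881 + 4·2403668)] = (1/2)[109 + √9626553] ≈ (1/2)(109 + 3102.6687) = 1605.8343.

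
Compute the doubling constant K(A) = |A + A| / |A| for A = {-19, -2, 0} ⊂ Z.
K = |A + A| / |A| = 6/3 = 2

Enumerate A + A = {a + b : a, b ∈ A}. With |A| = 3, there are |A|^2 = 9 ordered sum pairs; collecting distinct values, A + A = {-38, -21, -19, -4, -2, 0}, so |A + A| = 6. Thus K = 6/3 = 2. For comparison, the minimum possible |A + A| over all 3-element sets is 2·3 − 1 = 5 (so min K = 5/3), attained only by arithmetic progressions.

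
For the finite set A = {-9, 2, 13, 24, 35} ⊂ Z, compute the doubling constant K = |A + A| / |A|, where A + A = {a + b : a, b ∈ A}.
K = |A + A| / |A| = 9/5

Enumerate A + A = {a + b : a, b ∈ A}. With |A| = 5, there are |A|^2 = 25 ordered sum pairs; collecting distinct values, A + A = {-18, -7, 4, 15, 26, 37, 48, 59, 70}, so |A + A| = 9. Thus K = 9/5. Here |A + A| = 2|A| − 1 = 9, the minimum possible — so K = 9/5 is minimal, which holds iff A is an arithmetic progression.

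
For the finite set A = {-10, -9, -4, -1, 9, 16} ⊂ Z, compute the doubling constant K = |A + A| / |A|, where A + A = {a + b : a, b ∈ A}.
K = |A + A| / |A| = 21/6 = 7/2

Enumerate A + A = {a + b : a, b ∈ A}. With |A| = 6, there are |A|^2 = 36 ordered sum pairs; collecting distinct values, A + A = {-20, -19, -18, -14, -13, -11, -10, -8, -5, -2, -1, 0, 5, 6, 7, 8, 12, 15, 18, 25, 32}, so |A + A| = 21. Thus K = 21/6 = 7/2. For comparison, the minimum possible |A + A| over all 6-element sets is 2·6 − 1 = 11 (so min K = 11/6), attained only by arithmetic progressions.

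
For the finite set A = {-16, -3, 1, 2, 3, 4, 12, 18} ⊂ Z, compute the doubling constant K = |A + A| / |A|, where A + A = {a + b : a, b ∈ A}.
K = |A + A| / |A| = 31/8

Enumerate A + A = {a + b : a, b ∈ A}. With |A| = 8, there are |A|^2 = 64 ordered sum pairs; collecting distinct values, A + A = {-32, -19, -15, -14, -13, -12, -6, -4, -2, -1, 0, 1, 2, 3, 4, 5, 6, 7, 8, 9, 13, 14, 15, 16, 19, 20, 21, 22, 24, 30, 36}, so |A + A| = 31. Thus K = 31/8. For comparison, the minimum possible |A + A| over all 8-element sets is 2·8 − 1 = 15 (so min K = 15/8), attained only by arithmetic progressions.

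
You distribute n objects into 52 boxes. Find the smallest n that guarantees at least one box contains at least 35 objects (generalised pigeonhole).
n = (35 − 1)·52 + 1 = 1769

By the generalised pigeonhole principle, to guarantee some box contains ≥ r objects we need more than (r − 1) · k objects total. Threshold: n = (r − 1) · k + 1. With r = 35 and k = 52: n = 34 · 52 + 1 = 1768 + 1 = 1769. For n = 1768 = 34 · 52, we can put exactly 34 objects in every box, avoiding 35 in any single one — so 1769 is tight.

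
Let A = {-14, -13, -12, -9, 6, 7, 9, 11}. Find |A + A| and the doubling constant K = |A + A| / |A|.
K = |A + A| / |A| = 28/8 = 7/2

Enumerate A + A = {a + b : a, b ∈ A}. With |A| = 8, there are |A|^2 = 64 ordered sum pairs; collecting distinct values, A + A = {-28, -27, -26, -25, -24, -23, -22, -21, -18, -8, -7, -6, -5, -4, -3, -2, -1, 0, 2, 12, 13, 14, 15, 16, 17, 18, 20, 22}, so |A + A| = 28. Thus K = 28/8 = 7/2. For comparison, the minimum possible |A + A| over all 8-element sets is 2·8 − 1 = 15 (so min K = 15/8), attained only by arithmetic progressions.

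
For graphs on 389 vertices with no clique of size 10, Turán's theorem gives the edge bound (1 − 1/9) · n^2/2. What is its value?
Turán density bound = (8/9) · 389^2/2 = 605284/9 ≈ 67253.7778

Turán's theorem: ex(n, K_{r+1}) is achieved by the complete r-partite Turán graph T(n, r) with parts as balanced as possible, and is at most (1 − 1/r) · n^2/2. For r = 9, n = 389: the density bound is (8/9) · 151321/2 = 605284/9 ≈ 67253.7778. The integer-valued extremum is e(T(389, 9)) = 67253, which is strictly less than the density bound 605284/9 since 9 ∤ 389 (the parts of T(389, 9) cannot all be equal).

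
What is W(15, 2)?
W(15, 2) = 15 + 1 = 16

A 2-term AP is any pair of integers, so a monochromatic 2-AP exists iff some colour is used at least twice. With 15 colours, the colouring i ↦ i on {1, ..., 15} uses each colour once, avoiding any monochromatic pair, so W(15, 2) > 15. For {1, ..., 16}, pigeonhole forces two integers of the same colour, which form a monochromatic 2-AP. Hence W(15, 2) = 16.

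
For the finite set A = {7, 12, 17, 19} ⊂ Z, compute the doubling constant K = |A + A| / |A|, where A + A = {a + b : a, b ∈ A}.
K = |A + A| / |A| = 9/4

Enumerate A + A = {a + b : a, b ∈ A}. With |A| = 4, there are |A|^2 = 16 ordered sum pairs; collecting distinct values, A + A = {14, 19, 24, 26, 29, 31, 34, 36, 38}, so |A + A| = 9. Thus K = 9/4. For comparison, the minimum possible |A + A| over all 4-element sets is 2·4 − 1 = 7 (so min K = 7/4), attained only by arithmetic progressions.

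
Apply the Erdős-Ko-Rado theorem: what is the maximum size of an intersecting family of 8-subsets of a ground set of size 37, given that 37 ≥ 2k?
max |F| = C(36, 7) = 8347680

Erdős-Ko-Rado (1961): when n ≥ 2k, max |F| = C(n−1, k−1). The bound is attained by the star {A : i ∈ A} for any fixed i ∈ [n]. Here C(37−1, 8−1) = C(36, 7) = 8347680.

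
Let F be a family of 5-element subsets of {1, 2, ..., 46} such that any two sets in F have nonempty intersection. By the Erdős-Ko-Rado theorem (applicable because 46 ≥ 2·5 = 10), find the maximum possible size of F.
max |F| = C(45, 4) = 148995

Erdős-Ko-Rado (1961): when n ≥ 2k, max |F| = C(n−1, k−1). The bound is attained by the star {A : i ∈ A} for any fixed i ∈ [n]. Here C(46−1, 5−1) = C(45, 4) = 148995.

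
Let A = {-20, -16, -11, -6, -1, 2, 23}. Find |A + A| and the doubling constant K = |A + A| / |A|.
K = |A + A| / |A| = 25/7

Enumerate A + A = {a + b : a, b ∈ A}. With |A| = 7, there are |A|^2 = 49 ordered sum pairs; collecting distinct values, A + A = {-40, -36, -32, -31, -27, -26, -22, -21, -18, -17, -14, -12, -9, -7, -4, -2, 1, 3, 4, 7, 12, 17, 22, 25, 46}, so |A + A| = 25. Thus K = 25/7. For comparison, the minimum possible |A + A| over all 7-element sets is 2·7 − 1 = 13 (so min K = 13/7), attained only by arithmetic progressions.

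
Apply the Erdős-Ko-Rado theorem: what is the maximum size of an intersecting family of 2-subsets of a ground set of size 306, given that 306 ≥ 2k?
max |F| = C(305, 1) = 305

The Erdős-Ko-Rado theorem states: for n ≥ 2k, an intersecting family of k-subsets of an n-element set has size at most C(n − 1, k − 1), with equality for 'star' families {A ⊆ [n] : |A| = k, i ∈ A} (fix an element i). For n = 306, k = 2: C(305, 1) = 305.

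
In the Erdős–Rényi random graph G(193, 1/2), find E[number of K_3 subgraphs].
E[# K_3] = C(193, 3) · (1/2)^C(3, 2) = 1179616 / 2^3 = 147452

For each 3-subset S of vertices (there are C(193, 3) = 1179616 such S), let X_S = 1 if S induces a K_3 (all C(3, 2) = 3 edges present). Then P(X_S = 1) = (1/2)^3 = 1/8. By linearity of expectation, E[# K_3] = C(193, 3) · (1/2)^3 = 1179616 / 8 = 147452.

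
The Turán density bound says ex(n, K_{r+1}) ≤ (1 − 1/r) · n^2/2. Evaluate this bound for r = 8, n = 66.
Turán density bound = (7/8) · 66^2/2 = 7623/4 ≈ 1905.75

Turán's theorem: ex(n, K_{r+1}) is achieved by the complete r-partite Turán graph T(n, r) with parts as balanced as possible, and is at most (1 − 1/r) · n^2/2. For r = 8, n = 66: the density bound is (7/8) · 4356/2 = 7623/4 ≈ 1905.75. The integer-valued extremum is e(T(66, 8)) = 1905, which is strictly less than the density bound 7623/4 since 8 ∤ 66 (the parts of T(66, 8) cannot all be equal).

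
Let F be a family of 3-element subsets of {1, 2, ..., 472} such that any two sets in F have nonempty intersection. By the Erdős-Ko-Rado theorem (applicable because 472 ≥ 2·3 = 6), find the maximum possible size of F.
max |F| = C(471, 2) = 110685

Erdős-Ko-Rado (1961): when n ≥ 2k, max |F| = C(n−1, k−1). The bound is attained by the star {A : i ∈ A} for any fixed i ∈ [n]. Here C(472−1, 3−1) = C(471, 2) = 110685.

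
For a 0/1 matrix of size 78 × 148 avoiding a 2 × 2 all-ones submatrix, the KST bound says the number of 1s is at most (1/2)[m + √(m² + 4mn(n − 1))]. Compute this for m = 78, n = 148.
z(78, 148; 2, 2) ≤ (1/2)[78 + √(78² + 4·78·148·147)] = (1/2)[78 + √6793956] = 1342.2609

Kővári–Sós–Turán: let r_1, ..., r_78 be the row sums and z = Σ r_i the total number of 1s. Each pair of columns can share at most one row with both entries 1 (else a 2×2 all-ones block appears), so Σ_i C(r_i, 2) ≤ C(148, 2) = 10878. By convexity Σ_i C(r_i, 2) ≥ 78·C(z/78, 2) = z(z − 78)/(2·78), giving z² − 78z − 78·148·147 ≤ 0 and hence z ≤ (1/2)[78 + √(6084 + 4·1696968)] = (1/2)[78 + √6793956] ≈ (1/2)(78 + 2606.5218) = 1342.2609.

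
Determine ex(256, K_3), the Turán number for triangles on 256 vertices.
ex(256, K_3) = ⌊256^2/4⌋ = 16384

Mantel (1907): a triangle-free graph on n vertices has at most ⌊n^2/4⌋ edges, with equality for the complete bipartite graph K_{⌊n/2⌋, ⌈n/2⌉}. For n = 256: ⌊256^2/4⌋ = ⌊65536/4⌋ = 16384. The extremal graph is K_{128, 128}, which has 128·128 = 16384 edges.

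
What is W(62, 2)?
W(62, 2) = 62 + 1 = 63

A 2-term AP is any pair of integers, so a monochromatic 2-AP exists iff some colour is used at least twice. With 62 colours, the colouring i ↦ i on {1, ..., 62} uses each colour once, avoiding any monochromatic pair, so W(62, 2) > 62. For {1, ..., 63}, pigeonhole forces two integers of the same colour, which form a monochromatic 2-AP. Hence W(62, 2) = 63.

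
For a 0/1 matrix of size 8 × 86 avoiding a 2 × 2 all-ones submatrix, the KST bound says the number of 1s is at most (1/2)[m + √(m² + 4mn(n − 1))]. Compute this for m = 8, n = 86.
z(8, 86; 2, 2) ≤ (1/2)[8 + √(8² + 4·8·86·85)] = (1/2)[8 + √233984] = 245.8595

Kővári–Sós–Turán: let r_1, ..., r_8 be the row sums and z = Σ r_i the total number of 1s. Each pair of columns can share at most one row with both entries 1 (else a 2×2 all-ones block appears), so Σ_i C(r_i, 2) ≤ C(86, 2) = 3655. By convexity Σ_i C(r_i, 2) ≥ 8·C(z/8, 2) = z(z − 8)/(2·8), giving z² − 8z − 8·86·85 ≤ 0 and hence z ≤ (1/2)[8 + √(64 + 4·58480)] = (1/2)[8 + √233984] ≈ (1/2)(8 + 483.7189) = 245.8595.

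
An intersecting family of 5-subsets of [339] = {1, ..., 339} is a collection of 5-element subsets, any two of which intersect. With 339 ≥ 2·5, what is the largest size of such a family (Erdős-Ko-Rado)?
max |F| = C(338, 4) = 534219140

Erdős-Ko-Rado (1961): when n ≥ 2k, max |F| = C(n−1, k−1). The bound is attained by the star {A : i ∈ A} for any fixed i ∈ [n]. Here C(339−1, 5−1) = C(338, 4) = 534219140.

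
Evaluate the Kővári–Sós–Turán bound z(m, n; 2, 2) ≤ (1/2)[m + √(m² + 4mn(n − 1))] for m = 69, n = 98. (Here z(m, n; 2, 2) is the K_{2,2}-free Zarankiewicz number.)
z(69, 98; 2, 2) ≤ (1/2)[69 + √(69² + 4·69·98·97)] = (1/2)[69 + √2628417] = 845.1197

Kővári–Sós–Turán: let r_1, ..., r_69 be the row sums and z = Σ r_i the total number of 1s. Each pair of columns can share at most one row with both entries 1 (else a 2×2 all-ones block appears), so Σ_i C(r_i, 2) ≤ C(98, 2) = 4753. By convexity Σ_i C(r_i, 2) ≥ 69·C(z/69, 2) = z(z − 69)/(2·69), giving z² − 69z − 69·98·97 ≤ 0 and hence z ≤ (1/2)[69 + √(4761 + 4·655914)] = (1/2)[69 + √2628417] ≈ (1/2)(69 + 1621.2393) = 845.1197.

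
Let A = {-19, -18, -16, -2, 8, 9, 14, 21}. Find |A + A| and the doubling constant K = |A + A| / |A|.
K = |A + A| / |A| = 34/8 = 17/4

Enumerate A + A = {a + b : a, b ∈ A}. With |A| = 8, there are |A|^2 = 64 ordered sum pairs; collecting distinct values, A + A = {-38, -37, -36, -35, -34, -32, -21, -20, -18, -11, -10, -9, -8, -7, -5, -4, -2, 2, 3, 5, 6, 7, 12, 16, 17, 18, 19, 22, 23, 28, 29, 30, 35, 42}, so |A + A| = 34. Thus K = 34/8 = 17/4. For comparison, the minimum possible |A + A| over all 8-element sets is 2·8 − 1 = 15 (so min K = 15/8), attained only by arithmetic progressions.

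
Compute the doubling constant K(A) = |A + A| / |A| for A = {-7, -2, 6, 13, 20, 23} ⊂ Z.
K = |A + A| / |A| = 20/6 = 10/3

Enumerate A + A = {a + b : a, b ∈ A}. With |A| = 6, there are |A|^2 = 36 ordered sum pairs; collecting distinct values, A + A = {-14, -9, -4, -1, 4, 6, 11, 12, 13, 16, 18, 19, 21, 26, 29, 33, 36, 40, 43, 46}, so |A + A| = 20. Thus K = 20/6 = 10/3. For comparison, the minimum possible |A + A| over all 6-element sets is 2·6 − 1 = 11 (so min K = 11/6), attained only by arithmetic progressions.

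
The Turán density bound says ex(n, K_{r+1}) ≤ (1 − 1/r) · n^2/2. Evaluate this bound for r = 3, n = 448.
Turán density bound = (2/3) · 448^2/2 = 200704/3 ≈ 66901.3333

Turán's theorem: ex(n, K_{r+1}) is achieved by the complete r-partite Turán graph T(n, r) with parts as balanced as possible, and is at most (1 − 1/r) · n^2/2. For r = 3, n = 448: the density bound is (2/3) · 200704/2 = 200704/3 ≈ 66901.3333. The integer-valued extremum is e(T(448, 3)) = 66901, which is strictly less than the density bound 200704/3 since 3 ∤ 448 (the parts of T(448, 3) cannot all be equal).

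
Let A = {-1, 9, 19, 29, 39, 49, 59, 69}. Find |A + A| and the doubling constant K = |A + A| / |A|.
K = |A + A| / |A| = 15/8

Enumerate A + A = {a + b : a, b ∈ A}. With |A| = 8, there are |A|^2 = 64 ordered sum pairs; collecting distinct values, A + A = {-2, 8, 18, 28, 38, 48, 58, 68, 78, 88, 98, 108, 118, 128, 138}, so |A + A| = 15. Thus K = 15/8. Here |A + A| = 2|A| − 1 = 15, the minimum possible — so K = 15/8 is minimal, which holds iff A is an arithmetic progression.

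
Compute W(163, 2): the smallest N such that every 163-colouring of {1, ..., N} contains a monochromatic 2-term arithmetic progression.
W(163, 2) = 163 + 1 = 164

A 2-term AP is any pair of integers, so a monochromatic 2-AP exists iff some colour is used at least twice. With 163 colours, the colouring i ↦ i on {1, ..., 163} uses each colour once, avoiding any monochromatic pair, so W(163, 2) > 163. For {1, ..., 164}, pigeonhole forces two integers of the same colour, which form a monochromatic 2-AP. Hence W(163, 2) = 164.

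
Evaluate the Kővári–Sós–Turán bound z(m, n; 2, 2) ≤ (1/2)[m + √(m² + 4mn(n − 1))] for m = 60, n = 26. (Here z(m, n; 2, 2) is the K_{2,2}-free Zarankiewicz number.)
z(60, 26; 2, 2) ≤ (1/2)[60 + √(60² + 4·60·26·25)] = (1/2)[60 + √159600] = 229.7498

Kővári–Sós–Turán: let r_1, ..., r_60 be the row sums and z = Σ r_i the total number of 1s. Each pair of columns can share at most one row with both entries 1 (else a 2×2 all-ones block appears), so Σ_i C(r_i, 2) ≤ C(26, 2) = 325. By convexity Σ_i C(r_i, 2) ≥ 60·C(z/60, 2) = z(z − 60)/(2·60), giving z² − 60z − 60·26·25 ≤ 0 and hence z ≤ (1/2)[60 + √(3600 + 4·39000)] = (1/2)[60 + √159600] ≈ (1/2)(60 + 399.4997) = 229.7498.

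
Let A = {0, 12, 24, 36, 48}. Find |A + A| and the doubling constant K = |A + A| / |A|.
K = |A + A| / |A| = 9/5

Enumerate A + A = {a + b : a, b ∈ A}. With |A| = 5, there are |A|^2 = 25 ordered sum pairs; collecting distinct values, A + A = {0, 12, 24, 36, 48, 60, 72, 84, 96}, so |A + A| = 9. Thus K = 9/5. Here |A + A| = 2|A| − 1 = 9, the minimum possible — so K = 9/5 is minimal, which holds iff A is an arithmetic progression.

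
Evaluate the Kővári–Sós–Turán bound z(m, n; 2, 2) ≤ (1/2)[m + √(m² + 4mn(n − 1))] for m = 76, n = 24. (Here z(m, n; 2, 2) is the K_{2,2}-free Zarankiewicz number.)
z(76, 24; 2, 2) ≤ (1/2)[76 + √(76² + 4·76·24·23)] = (1/2)[76 + √173584] = 246.3171

Kővári–Sós–Turán: let r_1, ..., r_76 be the row sums and z = Σ r_i the total number of 1s. Each pair of columns can share at most one row with both entries 1 (else a 2×2 all-ones block appears), so Σ_i C(r_i, 2) ≤ C(24, 2) = 276. By convexity Σ_i C(r_i, 2) ≥ 76·C(z/76, 2) = z(z − 76)/(2·76), giving z² − 76z − 76·24·23 ≤ 0 and hence z ≤ (1/2)[76 + √(5776 + 4·41952)] = (1/2)[76 + √173584] ≈ (1/2)(76 + 416.6341) = 246.3171.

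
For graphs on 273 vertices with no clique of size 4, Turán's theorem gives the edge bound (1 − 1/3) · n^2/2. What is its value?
Turán density bound = (2/3) · 273^2/2 = 24843

Turán's theorem: ex(n, K_{r+1}) is achieved by the complete r-partite Turán graph T(n, r) with parts as balanced as possible, and is at most (1 − 1/r) · n^2/2. For r = 3, n = 273: the density bound is (2/3) · 74529/2 = 24843. Since 3 ∣ 273, the Turán graph T(273, 3) has parts of equal size 91, and its edge count e(T(273, 3)) = 24843 attains the density bound exactly.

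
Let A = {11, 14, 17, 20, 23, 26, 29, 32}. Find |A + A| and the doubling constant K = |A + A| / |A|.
K = |A + A| / |A| = 15/8

Enumerate A + A = {a + b : a, b ∈ A}. With |A| = 8, there are |A|^2 = 64 ordered sum pairs; collecting distinct values, A + A = {22, 25, 28, 31, 34, 37, 40, 43, 46, 49, 52, 55, 58, 61, 64}, so |A + A| = 15. Thus K = 15/8. Here |A + A| = 2|A| − 1 = 15, the minimum possible — so K = 15/8 is minimal, which holds iff A is an arithmetic progression.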